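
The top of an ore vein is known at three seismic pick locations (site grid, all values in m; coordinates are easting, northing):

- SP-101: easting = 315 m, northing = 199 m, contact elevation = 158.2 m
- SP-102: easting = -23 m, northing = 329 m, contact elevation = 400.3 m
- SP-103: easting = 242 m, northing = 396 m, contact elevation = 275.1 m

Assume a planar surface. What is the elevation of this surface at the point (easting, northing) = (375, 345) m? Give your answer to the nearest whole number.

180 m

Two edge vectors: SP-101→SP-102 = (-338, 130, 242.1), SP-101→SP-103 = (-73, 197, 116.9).
Normal n = (SP-101→SP-102) × (SP-101→SP-103) = (-32496.7, 21838.9, -57096).
So ∂z/∂easting = −n_x/n_z = −0.56916 and ∂z/∂northing = −n_y/n_z = 0.38249.
Intercept c from SP-101: 158.2 + 179.29 − 76.12 = 261.37.
At (375, 345): z = −213.4 + 132.0 + 261.37 = 179.9 m.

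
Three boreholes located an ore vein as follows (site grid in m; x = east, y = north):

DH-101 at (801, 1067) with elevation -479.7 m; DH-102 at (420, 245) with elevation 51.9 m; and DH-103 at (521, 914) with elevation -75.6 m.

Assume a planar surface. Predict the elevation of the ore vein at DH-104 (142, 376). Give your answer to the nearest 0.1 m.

Let the plane be z = a·x + b·y + c.
DH-102−DH-101: −381a − 822b = 531.6;  DH-103−DH-101: −280a − 153b = 404.1.
Solving gives a = −1.459474, b = 0.029756.
Then c = -479.7 − a·801 − b·1067 = 657.59.
At (142, 376): z = −207.2 + 11.2 + 657.59 = 461.5 m.

461.5 m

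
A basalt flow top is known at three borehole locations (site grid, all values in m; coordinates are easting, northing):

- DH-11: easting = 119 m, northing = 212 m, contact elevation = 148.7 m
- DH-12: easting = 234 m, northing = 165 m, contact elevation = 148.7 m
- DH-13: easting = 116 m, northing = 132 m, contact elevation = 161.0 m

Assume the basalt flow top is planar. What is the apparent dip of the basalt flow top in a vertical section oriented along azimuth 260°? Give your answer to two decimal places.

Two edge vectors: DH-11→DH-12 = (115, -47, 0), DH-11→DH-13 = (-3, -80, 12.3).
Normal n = (DH-11→DH-12) × (DH-11→DH-13) = (-578.1, -1414.5, -9341).
So ∂z/∂easting = −n_x/n_z = −0.06189 and ∂z/∂northing = −n_y/n_z = −0.15143.
Unit vector along 260° is (sin 260°, cos 260°) = (-0.9848, -0.1736).
Slope in that direction = a·(-0.9848) + b·(-0.1736) = 0.08724.
Apparent dip = arctan|0.08724| = 4.99° (true dip is 9.3°, so apparent ≤ true as expected).

4.99°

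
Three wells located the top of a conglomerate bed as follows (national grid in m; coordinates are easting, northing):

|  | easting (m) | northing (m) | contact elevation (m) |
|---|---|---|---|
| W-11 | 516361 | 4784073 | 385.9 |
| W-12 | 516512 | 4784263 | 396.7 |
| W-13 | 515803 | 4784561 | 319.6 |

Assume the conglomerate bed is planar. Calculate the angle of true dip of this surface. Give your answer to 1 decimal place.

Two edge vectors: W-11→W-12 = (151, 190, 10.8), W-11→W-13 = (-558, 488, -66.3).
Normal n = (W-11→W-12) × (W-11→W-13) = (-17867.4, 3984.9, 179708).
So ∂z/∂easting = −n_x/n_z = 0.09942 and ∂z/∂northing = −n_y/n_z = −0.02217.
Gradient magnitude |∇z| = √(a² + b²) = √(0.00989 + 0.00049) = 0.10187.
True dip = arctan(0.10187) = 5.8°, dipping toward WNW (azimuth ≈ 283°).

5.8°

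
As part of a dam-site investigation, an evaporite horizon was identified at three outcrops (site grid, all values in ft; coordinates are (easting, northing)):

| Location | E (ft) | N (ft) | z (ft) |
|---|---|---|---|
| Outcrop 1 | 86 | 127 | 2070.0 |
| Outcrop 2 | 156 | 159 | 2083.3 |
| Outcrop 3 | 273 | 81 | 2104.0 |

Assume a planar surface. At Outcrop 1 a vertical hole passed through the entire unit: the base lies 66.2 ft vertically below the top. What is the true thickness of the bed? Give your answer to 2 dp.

65.09 ft

Two edge vectors: Outcrop 1→Outcrop 2 = (70, 32, 13.3), Outcrop 1→Outcrop 3 = (187, -46, 34).
Normal n = (Outcrop 1→Outcrop 2) × (Outcrop 1→Outcrop 3) = (1699.8, 107.1, -9204).
So ∂z/∂E = −n_x/n_z = 0.18468 and ∂z/∂N = −n_y/n_z = 0.01164.
|∇z| = √(a²+b²) = 0.18505, so dip δ = arctan(0.18505) = 10.48°.
True thickness = vertical thickness × cos δ = 66.2 × cos 10.48° = 65.09 ft.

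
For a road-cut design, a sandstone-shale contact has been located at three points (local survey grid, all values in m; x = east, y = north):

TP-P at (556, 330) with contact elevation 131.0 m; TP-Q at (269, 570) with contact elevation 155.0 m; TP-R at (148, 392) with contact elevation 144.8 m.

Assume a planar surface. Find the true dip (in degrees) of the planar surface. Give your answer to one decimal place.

4.4°

Two edge vectors: TP-P→TP-Q = (-287, 240, 24), TP-P→TP-R = (-408, 62, 13.8).
Normal n = (TP-P→TP-Q) × (TP-P→TP-R) = (1824, -5831.4, 80126).
So ∂z/∂x = −n_x/n_z = −0.02276 and ∂z/∂y = −n_y/n_z = 0.07278.
Gradient magnitude |∇z| = √(a² + b²) = √(0.00052 + 0.00530) = 0.07626.
True dip = arctan(0.07626) = 4.4°, dipping toward SSE (azimuth ≈ 163°).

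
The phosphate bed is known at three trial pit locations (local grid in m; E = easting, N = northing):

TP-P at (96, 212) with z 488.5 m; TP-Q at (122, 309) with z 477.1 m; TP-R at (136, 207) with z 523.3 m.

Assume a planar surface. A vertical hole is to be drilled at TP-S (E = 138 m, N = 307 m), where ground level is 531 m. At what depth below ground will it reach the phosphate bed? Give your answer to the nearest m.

40 m

Let the plane be z = a·E + b·N + c.
TP-Q−TP-P: 26a + 97b = −11.4;  TP-R−TP-P: 40a − 5b = 34.8.
Solving gives a = 0.82758, b = −0.33935.
Then c = 488.5 − a·96 − b·212 = 480.99.
At (138, 307): z_contact = 114.2 − 104.2 + 480.99 = 491.0 m.
Depth below ground = 531 − 491.0 = 40 m.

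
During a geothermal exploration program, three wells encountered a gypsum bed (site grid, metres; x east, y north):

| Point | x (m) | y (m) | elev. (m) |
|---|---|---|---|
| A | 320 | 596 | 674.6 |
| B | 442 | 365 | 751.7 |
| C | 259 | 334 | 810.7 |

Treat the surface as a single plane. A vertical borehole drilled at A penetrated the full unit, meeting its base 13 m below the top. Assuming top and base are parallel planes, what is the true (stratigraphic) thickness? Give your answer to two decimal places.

11.52 m

Let the plane be z = a·x + b·y + c.
B−A: 122a − 231b = 77.1;  C−A: −61a − 262b = 136.1.
Solving gives a = −0.24403, b = −0.46265.
|∇z| = √(a²+b²) = 0.52306, so dip δ = arctan(0.52306) = 27.61°.
True thickness = vertical thickness × cos δ = 13 × cos 27.61° = 11.52 m.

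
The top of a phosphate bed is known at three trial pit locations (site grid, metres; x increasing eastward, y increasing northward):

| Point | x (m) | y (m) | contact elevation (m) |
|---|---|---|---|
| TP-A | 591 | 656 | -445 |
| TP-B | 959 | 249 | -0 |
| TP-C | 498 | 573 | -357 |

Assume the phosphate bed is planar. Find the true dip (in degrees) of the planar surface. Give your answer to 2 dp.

Two edge vectors: TP-A→TP-B = (368, -407, 445), TP-A→TP-C = (-93, -83, 88).
Normal n = (TP-A→TP-B) × (TP-A→TP-C) = (1119, -73769, -68395).
So ∂z/∂x = −n_x/n_z = 0.01636 and ∂z/∂y = −n_y/n_z = −1.07857.
Gradient magnitude |∇z| = √(a² + b²) = √(0.00027 + 1.16332) = 1.07870.
True dip = arctan(1.07870) = 47.17°, dipping toward N (azimuth ≈ 359°).

47.17°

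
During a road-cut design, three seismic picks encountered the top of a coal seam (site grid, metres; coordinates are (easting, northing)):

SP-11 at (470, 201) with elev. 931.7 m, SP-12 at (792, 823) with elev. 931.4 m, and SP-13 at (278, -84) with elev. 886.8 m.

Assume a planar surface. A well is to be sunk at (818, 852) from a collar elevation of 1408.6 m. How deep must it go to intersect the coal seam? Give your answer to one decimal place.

Let the plane be z = a·E + b·N + c.
SP-12−SP-11: 322a + 622b = −0.3;  SP-13−SP-11: −192a − 285b = −44.9.
Solving gives a = 1.01299, b = −0.52489.
Then c = 931.7 − a·470 − b·201 = 561.10.
At (818, 852): z_contact = 828.63 − 447.21 + 561.10 = 942.52 m.
Depth below ground = 1408.6 − 942.52 = 466.1 m.

466.1 m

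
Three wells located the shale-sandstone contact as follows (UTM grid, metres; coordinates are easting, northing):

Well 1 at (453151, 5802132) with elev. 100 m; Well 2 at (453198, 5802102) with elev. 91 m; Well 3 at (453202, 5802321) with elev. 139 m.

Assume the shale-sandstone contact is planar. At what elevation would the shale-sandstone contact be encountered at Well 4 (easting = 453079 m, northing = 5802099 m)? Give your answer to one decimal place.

96.4 m

Two edge vectors: Well 1→Well 2 = (47, -30, -9), Well 1→Well 3 = (51, 189, 39).
Normal n = (Well 1→Well 2) × (Well 1→Well 3) = (531, -2292, 10413).
So ∂z/∂easting = −n_x/n_z = −0.050993950 and ∂z/∂northing = −n_y/n_z = 0.220109479.
Intercept c from Well 1: 100 + 23107.96 − 1277104.25 = −1253896.29.
At (453079, 5802099): z = −23104.3 + 1277097.0 − 1253896.29 = 96.4 m.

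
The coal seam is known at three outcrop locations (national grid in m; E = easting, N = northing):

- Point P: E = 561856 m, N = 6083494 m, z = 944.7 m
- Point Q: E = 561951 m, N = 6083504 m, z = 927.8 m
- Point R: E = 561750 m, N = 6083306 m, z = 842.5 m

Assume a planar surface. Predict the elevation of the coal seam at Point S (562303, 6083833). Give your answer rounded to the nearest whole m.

1065 m

Let the plane be z = a·E + b·N + c.
Point Q−Point P: 95a + 10b = −16.9;  Point R−Point P: −106a − 188b = −102.2.
Solving gives a = −0.24995238, b = 0.68454762.
Then c = 944.7 − a·561856 − b·6083494 = −4023059.39.
At (562303, 6083833): z = −140549.0 + 4164673.4 − 4023059.39 = 1065.0 m.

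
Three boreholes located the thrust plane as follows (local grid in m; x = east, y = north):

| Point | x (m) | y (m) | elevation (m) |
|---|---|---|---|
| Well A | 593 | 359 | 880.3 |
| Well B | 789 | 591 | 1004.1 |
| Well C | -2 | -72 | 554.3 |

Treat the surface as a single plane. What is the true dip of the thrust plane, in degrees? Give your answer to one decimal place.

Let the plane be z = a·x + b·y + c.
Well B−Well A: 196a + 232b = 123.8;  Well C−Well A: −595a − 431b = −326.
Solving gives a = 0.41584, b = 0.18231.
Gradient magnitude |∇z| = √(a² + b²) = √(0.17293 + 0.03324) = 0.45405.
True dip = arctan(0.45405) = 24.4°, dipping toward WSW (azimuth ≈ 246°).

24.4°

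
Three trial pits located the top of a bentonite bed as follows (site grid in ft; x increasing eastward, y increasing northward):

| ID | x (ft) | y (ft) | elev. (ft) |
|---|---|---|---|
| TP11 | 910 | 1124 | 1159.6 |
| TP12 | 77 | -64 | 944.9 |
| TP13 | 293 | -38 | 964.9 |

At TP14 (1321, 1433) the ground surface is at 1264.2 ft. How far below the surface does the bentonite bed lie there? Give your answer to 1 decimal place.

Two edge vectors: TP11→TP12 = (-833, -1188, -214.7), TP11→TP13 = (-617, -1162, -194.7).
Normal n = (TP11→TP12) × (TP11→TP13) = (-18177.8, -29715.2, 234950).
So ∂z/∂x = −n_x/n_z = 0.077369 and ∂z/∂y = −n_y/n_z = 0.126475.
Intercept c from TP11: 1159.6 − 70.41 − 142.16 = 947.04.
At (1321, 1433): z_contact = 102.20 + 181.24 + 947.04 = 1230.48 ft.
Depth below ground = 1264.2 − 1230.48 = 33.7 ft.

33.7 ft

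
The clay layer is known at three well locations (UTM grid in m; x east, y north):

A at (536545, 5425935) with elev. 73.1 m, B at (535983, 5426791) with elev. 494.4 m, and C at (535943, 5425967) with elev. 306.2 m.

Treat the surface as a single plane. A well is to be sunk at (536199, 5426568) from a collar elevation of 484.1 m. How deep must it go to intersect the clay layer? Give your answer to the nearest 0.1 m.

125.5 m

Two edge vectors: A→B = (-562, 856, 421.3), A→C = (-602, 32, 233.1).
Normal n = (A→B) × (A→C) = (186052, -122620.4, 497328).
So ∂z/∂x = −n_x/n_z = −0.374103208 and ∂z/∂y = −n_y/n_z = 0.246558408.
Intercept c from A: 73.1 + 200723.21 − 1337809.90 = −1137013.59.
At (536199, 5426568): z_contact = −200593.77 + 1337965.97 − 1137013.59 = 358.61 m.
Depth below ground = 484.1 − 358.61 = 125.5 m.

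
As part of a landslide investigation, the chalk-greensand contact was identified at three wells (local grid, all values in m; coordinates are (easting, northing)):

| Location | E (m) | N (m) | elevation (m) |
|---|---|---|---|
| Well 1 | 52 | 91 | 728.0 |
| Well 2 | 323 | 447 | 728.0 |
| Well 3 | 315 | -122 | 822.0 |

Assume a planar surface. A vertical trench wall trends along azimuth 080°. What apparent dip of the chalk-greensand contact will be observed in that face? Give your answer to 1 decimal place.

Let the plane be z = a·E + b·N + c.
Well 2−Well 1: 271a + 356b = 0;  Well 3−Well 1: 263a − 213b = 94.
Solving gives a = 0.22110, b = −0.16831.
Unit vector along 080° is (sin 80°, cos 80°) = (0.9848, 0.1736).
Slope in that direction = a·(0.9848) + b·(0.1736) = 0.18852.
Apparent dip = arctan|0.18852| = 10.7° (true dip is 15.5°, so apparent ≤ true as expected).

10.7°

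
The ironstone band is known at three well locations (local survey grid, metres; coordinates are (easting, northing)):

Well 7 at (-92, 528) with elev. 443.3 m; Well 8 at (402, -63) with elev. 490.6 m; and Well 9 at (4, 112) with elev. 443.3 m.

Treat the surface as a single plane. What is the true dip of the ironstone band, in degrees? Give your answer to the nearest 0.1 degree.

7.7°

Let the plane be z = a·E + b·N + c.
Well 8−Well 7: 494a − 591b = 47.3;  Well 9−Well 7: 96a − 416b = 0.
Solving gives a = 0.13227, b = 0.03052.
Gradient magnitude |∇z| = √(a² + b²) = √(0.01749 + 0.00093) = 0.13574.
True dip = arctan(0.13574) = 7.7°, dipping toward WSW (azimuth ≈ 257°).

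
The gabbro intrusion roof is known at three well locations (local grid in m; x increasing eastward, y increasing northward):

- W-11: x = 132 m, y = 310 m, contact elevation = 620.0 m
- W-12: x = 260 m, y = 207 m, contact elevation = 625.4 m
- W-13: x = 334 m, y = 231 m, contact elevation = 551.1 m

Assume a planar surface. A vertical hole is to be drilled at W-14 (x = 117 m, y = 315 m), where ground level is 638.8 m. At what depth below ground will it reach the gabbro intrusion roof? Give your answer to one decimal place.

12.9 m

Two edge vectors: W-11→W-12 = (128, -103, 5.4), W-11→W-13 = (202, -79, -68.9).
Normal n = (W-11→W-12) × (W-11→W-13) = (7523.3, 9910, 10694).
So ∂z/∂x = −n_x/n_z = −0.70351 and ∂z/∂y = −n_y/n_z = −0.92669.
Intercept c from W-11: 620 + 92.86 + 287.27 = 1000.14.
At (117, 315): z_contact = −82.31 − 291.91 + 1000.14 = 625.92 m.
Depth below ground = 638.8 − 625.92 = 12.9 m.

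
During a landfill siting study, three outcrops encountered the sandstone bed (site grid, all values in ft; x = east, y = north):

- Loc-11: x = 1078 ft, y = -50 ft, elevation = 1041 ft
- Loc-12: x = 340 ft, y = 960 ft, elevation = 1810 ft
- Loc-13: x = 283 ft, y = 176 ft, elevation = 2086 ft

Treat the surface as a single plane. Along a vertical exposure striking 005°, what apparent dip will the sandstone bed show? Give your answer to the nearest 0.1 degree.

Two edge vectors: Loc-11→Loc-12 = (-738, 1010, 769), Loc-11→Loc-13 = (-795, 226, 1045).
Normal n = (Loc-11→Loc-12) × (Loc-11→Loc-13) = (881656, 159855, 636162).
So ∂z/∂x = −n_x/n_z = −1.38590 and ∂z/∂y = −n_y/n_z = −0.25128.
Unit vector along 005° is (sin 5°, cos 5°) = (0.0872, 0.9962).
Slope in that direction = a·(0.0872) + b·(0.9962) = −0.37111.
Apparent dip = arctan|0.37111| = 20.4° (true dip is 54.6°, so apparent ≤ true as expected).

20.4°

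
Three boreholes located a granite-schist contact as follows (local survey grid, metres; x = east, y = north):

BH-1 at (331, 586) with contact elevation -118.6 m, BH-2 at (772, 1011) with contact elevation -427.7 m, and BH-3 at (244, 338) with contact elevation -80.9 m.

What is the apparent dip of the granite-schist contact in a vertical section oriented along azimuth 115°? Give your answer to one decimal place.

39.3°

Two edge vectors: BH-1→BH-2 = (441, 425, -309.1), BH-1→BH-3 = (-87, -248, 37.7).
Normal n = (BH-1→BH-2) × (BH-1→BH-3) = (-60634.3, 10266, -72393).
So ∂z/∂x = −n_x/n_z = −0.83757 and ∂z/∂y = −n_y/n_z = 0.14181.
Unit vector along 115° is (sin 115°, cos 115°) = (0.9063, -0.4226).
Slope in that direction = a·(0.9063) + b·(-0.4226) = −0.81903.
Apparent dip = arctan|0.81903| = 39.3° (true dip is 40.3°, so apparent ≤ true as expected).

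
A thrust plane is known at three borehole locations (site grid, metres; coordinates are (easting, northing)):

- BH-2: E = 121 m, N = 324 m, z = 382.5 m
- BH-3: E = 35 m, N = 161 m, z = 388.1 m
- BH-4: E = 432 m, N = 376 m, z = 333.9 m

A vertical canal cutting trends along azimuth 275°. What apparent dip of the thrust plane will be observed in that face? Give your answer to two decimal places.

Two edge vectors: BH-2→BH-3 = (-86, -163, 5.6), BH-2→BH-4 = (311, 52, -48.6).
Normal n = (BH-2→BH-3) × (BH-2→BH-4) = (7630.6, -2438, 46221).
So ∂z/∂E = −n_x/n_z = −0.16509 and ∂z/∂N = −n_y/n_z = 0.05275.
Unit vector along 275° is (sin 275°, cos 275°) = (-0.9962, 0.0872).
Slope in that direction = a·(-0.9962) + b·(0.0872) = 0.16906.
Apparent dip = arctan|0.16906| = 9.60° (true dip is 9.8°, so apparent ≤ true as expected).

9.60°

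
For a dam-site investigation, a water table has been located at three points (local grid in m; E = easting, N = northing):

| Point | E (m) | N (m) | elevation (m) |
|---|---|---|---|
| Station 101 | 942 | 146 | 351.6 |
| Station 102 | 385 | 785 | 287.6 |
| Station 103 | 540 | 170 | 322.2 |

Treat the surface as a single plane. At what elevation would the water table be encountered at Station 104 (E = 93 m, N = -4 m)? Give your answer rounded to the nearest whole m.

297 m

Let the plane be z = a·E + b·N + c.
Station 102−Station 101: −557a + 639b = −64;  Station 103−Station 101: −402a + 24b = −29.4.
Solving gives a = 0.07084, b = −0.03841.
Then c = 351.6 − a·942 − b·146 = 290.47.
At (93, -4): z = 6.6 + 0.2 + 290.47 = 297.2 m.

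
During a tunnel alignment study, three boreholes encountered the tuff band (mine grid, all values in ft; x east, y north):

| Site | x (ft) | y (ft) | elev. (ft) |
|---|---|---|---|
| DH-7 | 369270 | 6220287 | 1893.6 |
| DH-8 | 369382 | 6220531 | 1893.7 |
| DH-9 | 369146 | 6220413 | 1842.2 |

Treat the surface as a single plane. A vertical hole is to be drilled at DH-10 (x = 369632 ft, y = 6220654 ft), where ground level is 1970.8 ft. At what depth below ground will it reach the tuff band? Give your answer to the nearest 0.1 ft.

22.3 ft

Let the plane be z = a·x + b·y + c.
DH-8−DH-7: 112a + 244b = 0.1;  DH-9−DH-7: −124a + 126b = −51.4.
Solving gives a = 0.282956185, b = −0.129471691.
Then c = 1893.6 − a·369270 − b·6220287 = 702757.45.
At (369632, 6220654): z_contact = 104589.66 − 805398.59 + 702757.45 = 1948.51 ft.
Depth below ground = 1970.8 − 1948.51 = 22.3 ft.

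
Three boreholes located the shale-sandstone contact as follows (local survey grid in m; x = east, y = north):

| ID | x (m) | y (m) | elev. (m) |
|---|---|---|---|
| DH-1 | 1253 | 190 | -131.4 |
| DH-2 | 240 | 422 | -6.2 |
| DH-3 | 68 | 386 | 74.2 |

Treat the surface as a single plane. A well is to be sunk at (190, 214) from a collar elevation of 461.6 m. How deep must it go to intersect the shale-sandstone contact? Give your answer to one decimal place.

Let the plane be z = a·x + b·y + c.
DH-2−DH-1: −1013a + 232b = 125.2;  DH-3−DH-1: −1185a + 196b = 205.6.
Solving gives a = −0.303253, b = −0.784460.
Then c = -131.4 − a·1253 − b·190 = 397.62.
At (190, 214): z_contact = −57.62 − 167.87 + 397.62 = 172.13 m.
Depth below ground = 461.6 − 172.13 = 289.5 m.

289.5 m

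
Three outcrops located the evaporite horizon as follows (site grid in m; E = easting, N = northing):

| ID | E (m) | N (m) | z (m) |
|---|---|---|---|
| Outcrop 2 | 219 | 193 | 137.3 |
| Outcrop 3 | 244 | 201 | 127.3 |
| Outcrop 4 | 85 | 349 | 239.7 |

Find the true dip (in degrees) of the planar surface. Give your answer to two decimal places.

28.27°

Two edge vectors: Outcrop 2→Outcrop 3 = (25, 8, -10), Outcrop 2→Outcrop 4 = (-134, 156, 102.4).
Normal n = (Outcrop 2→Outcrop 3) × (Outcrop 2→Outcrop 4) = (2379.2, -1220, 4972).
So ∂z/∂E = −n_x/n_z = −0.47852 and ∂z/∂N = −n_y/n_z = 0.24537.
Gradient magnitude |∇z| = √(a² + b²) = √(0.22898 + 0.06021) = 0.53776.
True dip = arctan(0.53776) = 28.27°, dipping toward ESE (azimuth ≈ 117°).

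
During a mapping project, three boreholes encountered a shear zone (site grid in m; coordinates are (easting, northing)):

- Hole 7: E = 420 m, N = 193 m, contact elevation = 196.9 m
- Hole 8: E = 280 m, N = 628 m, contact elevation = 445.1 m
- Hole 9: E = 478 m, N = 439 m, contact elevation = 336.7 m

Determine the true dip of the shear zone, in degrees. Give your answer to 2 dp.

Two edge vectors: Hole 7→Hole 8 = (-140, 435, 248.2), Hole 7→Hole 9 = (58, 246, 139.8).
Normal n = (Hole 7→Hole 8) × (Hole 7→Hole 9) = (-244.2, 33967.6, -59670).
So ∂z/∂E = −n_x/n_z = −0.00409 and ∂z/∂N = −n_y/n_z = 0.56926.
Gradient magnitude |∇z| = √(a² + b²) = √(0.00002 + 0.32405) = 0.56927.
True dip = arctan(0.56927) = 29.65°, dipping toward S (azimuth ≈ 180°).

29.65°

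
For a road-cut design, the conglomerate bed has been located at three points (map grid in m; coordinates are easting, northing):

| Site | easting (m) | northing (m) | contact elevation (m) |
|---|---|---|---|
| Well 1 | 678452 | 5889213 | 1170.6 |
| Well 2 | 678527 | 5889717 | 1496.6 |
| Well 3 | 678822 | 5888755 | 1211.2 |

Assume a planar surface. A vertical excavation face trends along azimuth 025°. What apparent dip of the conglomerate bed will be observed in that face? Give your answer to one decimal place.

Two edge vectors: Well 1→Well 2 = (75, 504, 326), Well 1→Well 3 = (370, -458, 40.6).
Normal n = (Well 1→Well 2) × (Well 1→Well 3) = (169770.4, 117575, -220830).
So ∂z/∂easting = −n_x/n_z = 0.76878 and ∂z/∂northing = −n_y/n_z = 0.53242.
Unit vector along 025° is (sin 25°, cos 25°) = (0.4226, 0.9063).
Slope in that direction = a·(0.4226) + b·(0.9063) = 0.80744.
Apparent dip = arctan|0.80744| = 38.9° (true dip is 43.1°, so apparent ≤ true as expected).

38.9°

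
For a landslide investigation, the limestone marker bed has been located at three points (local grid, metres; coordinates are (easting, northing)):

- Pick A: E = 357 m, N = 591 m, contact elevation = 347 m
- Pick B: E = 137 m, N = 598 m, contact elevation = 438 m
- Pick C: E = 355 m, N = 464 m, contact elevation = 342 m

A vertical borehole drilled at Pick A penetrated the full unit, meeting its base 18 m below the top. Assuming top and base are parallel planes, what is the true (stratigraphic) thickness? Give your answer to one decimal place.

Let the plane be z = a·E + b·N + c.
Pick B−Pick A: −220a + 7b = 91;  Pick C−Pick A: −2a − 127b = −5.
Solving gives a = −0.41218, b = 0.04586.
|∇z| = √(a²+b²) = 0.41472, so dip δ = arctan(0.41472) = 22.52°.
True thickness = vertical thickness × cos δ = 18 × cos 22.52° = 16.6 m.

16.6 m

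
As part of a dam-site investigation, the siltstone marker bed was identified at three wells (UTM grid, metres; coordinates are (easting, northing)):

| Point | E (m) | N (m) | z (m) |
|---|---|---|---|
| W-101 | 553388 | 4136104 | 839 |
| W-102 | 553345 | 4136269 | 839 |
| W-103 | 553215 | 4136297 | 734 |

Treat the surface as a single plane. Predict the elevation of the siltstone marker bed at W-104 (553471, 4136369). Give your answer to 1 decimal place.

969.1 m

Let the plane be z = a·E + b·N + c.
W-102−W-101: −43a + 165b = 0;  W-103−W-101: −173a + 193b = −105.
Solving gives a = 0.855724588, b = 0.223007014.
Then c = 839 − a·553388 − b·4136104 = −1395088.92.
At (553471, 4136369): z = 473618.7 + 922439.3 − 1395088.92 = 969.1 m.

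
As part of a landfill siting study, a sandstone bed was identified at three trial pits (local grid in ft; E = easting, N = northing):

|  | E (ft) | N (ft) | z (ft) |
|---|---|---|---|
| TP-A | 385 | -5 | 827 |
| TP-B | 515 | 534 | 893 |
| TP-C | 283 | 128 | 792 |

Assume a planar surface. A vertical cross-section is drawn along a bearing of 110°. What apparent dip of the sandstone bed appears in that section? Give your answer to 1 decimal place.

Two edge vectors: TP-A→TP-B = (130, 539, 66), TP-A→TP-C = (-102, 133, -35).
Normal n = (TP-A→TP-B) × (TP-A→TP-C) = (-27643, -2182, 72268).
So ∂z/∂E = −n_x/n_z = 0.38251 and ∂z/∂N = −n_y/n_z = 0.03019.
Unit vector along 110° is (sin 110°, cos 110°) = (0.9397, -0.3420).
Slope in that direction = a·(0.9397) + b·(-0.3420) = 0.34911.
Apparent dip = arctan|0.34911| = 19.2° (true dip is 21.0°, so apparent ≤ true as expected).

19.2°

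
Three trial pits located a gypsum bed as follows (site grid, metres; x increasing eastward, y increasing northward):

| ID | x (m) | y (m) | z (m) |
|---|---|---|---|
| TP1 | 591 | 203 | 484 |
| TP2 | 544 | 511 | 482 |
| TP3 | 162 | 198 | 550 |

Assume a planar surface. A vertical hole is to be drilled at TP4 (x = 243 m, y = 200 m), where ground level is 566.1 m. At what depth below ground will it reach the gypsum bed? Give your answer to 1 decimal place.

Let the plane be z = a·x + b·y + c.
TP2−TP1: −47a + 308b = −2;  TP3−TP1: −429a − 5b = 66.
Solving gives a = −0.15350, b = −0.02992.
Then c = 484 − a·591 − b·203 = 580.79.
At (243, 200): z_contact = −37.30 − 5.98 + 580.79 = 537.51 m.
Depth below ground = 566.1 − 537.51 = 28.6 m.

28.6 m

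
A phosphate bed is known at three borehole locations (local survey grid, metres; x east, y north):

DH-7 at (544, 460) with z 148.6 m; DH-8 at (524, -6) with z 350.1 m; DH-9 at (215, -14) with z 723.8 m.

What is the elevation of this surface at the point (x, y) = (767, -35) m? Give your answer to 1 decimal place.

Two edge vectors: DH-7→DH-8 = (-20, -466, 201.5), DH-7→DH-9 = (-329, -474, 575.2).
Normal n = (DH-7→DH-8) × (DH-7→DH-9) = (-172532.2, -54789.5, -143834).
So ∂z/∂x = −n_x/n_z = −1.19952 and ∂z/∂y = −n_y/n_z = −0.38092.
Intercept c from DH-7: 148.6 + 652.54 + 175.22 = 976.36.
At (767, -35): z = −920.0 + 13.3 + 976.36 = 69.7 m.

69.7 m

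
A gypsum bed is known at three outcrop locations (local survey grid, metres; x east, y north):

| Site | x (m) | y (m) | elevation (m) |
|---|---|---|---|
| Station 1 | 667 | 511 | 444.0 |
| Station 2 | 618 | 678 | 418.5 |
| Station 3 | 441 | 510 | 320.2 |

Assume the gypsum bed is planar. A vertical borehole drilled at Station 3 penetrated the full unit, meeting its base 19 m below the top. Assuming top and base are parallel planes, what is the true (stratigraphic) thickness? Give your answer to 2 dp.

Let the plane be z = a·x + b·y + c.
Station 2−Station 1: −49a + 167b = −25.5;  Station 3−Station 1: −226a − 1b = −123.8.
Solving gives a = 0.54775, b = 0.00802.
|∇z| = √(a²+b²) = 0.54781, so dip δ = arctan(0.54781) = 28.71°.
True thickness = vertical thickness × cos δ = 19 × cos 28.71° = 16.66 m.

16.66 m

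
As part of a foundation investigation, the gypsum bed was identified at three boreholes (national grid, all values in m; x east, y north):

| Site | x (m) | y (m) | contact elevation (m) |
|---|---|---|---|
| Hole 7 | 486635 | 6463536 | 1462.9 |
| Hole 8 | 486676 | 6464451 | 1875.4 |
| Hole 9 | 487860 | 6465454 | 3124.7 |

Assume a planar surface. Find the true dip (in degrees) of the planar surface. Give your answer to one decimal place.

39.2°

Let the plane be z = a·x + b·y + c.
Hole 8−Hole 7: 41a + 915b = 412.5;  Hole 9−Hole 7: 1225a + 1918b = 1661.8.
Solving gives a = 0.69981, b = 0.41946.
Gradient magnitude |∇z| = √(a² + b²) = √(0.48974 + 0.17595) = 0.81590.
True dip = arctan(0.81590) = 39.2°, dipping toward WSW (azimuth ≈ 239°).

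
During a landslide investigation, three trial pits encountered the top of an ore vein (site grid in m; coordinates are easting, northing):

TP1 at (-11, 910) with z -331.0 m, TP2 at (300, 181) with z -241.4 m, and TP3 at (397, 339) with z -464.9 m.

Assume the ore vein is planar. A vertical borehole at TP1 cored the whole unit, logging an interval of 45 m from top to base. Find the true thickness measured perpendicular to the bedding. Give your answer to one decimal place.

Two edge vectors: TP1→TP2 = (311, -729, 89.6), TP1→TP3 = (408, -571, -133.9).
Normal n = (TP1→TP2) × (TP1→TP3) = (148774.7, 78199.7, 119851).
So ∂z/∂easting = −n_x/n_z = −1.24133 and ∂z/∂northing = −n_y/n_z = −0.65247.
|∇z| = √(a²+b²) = 1.40236, so dip δ = arctan(1.40236) = 54.51°.
True thickness = vertical thickness × cos δ = 45 × cos 54.51° = 26.1 m.

26.1 m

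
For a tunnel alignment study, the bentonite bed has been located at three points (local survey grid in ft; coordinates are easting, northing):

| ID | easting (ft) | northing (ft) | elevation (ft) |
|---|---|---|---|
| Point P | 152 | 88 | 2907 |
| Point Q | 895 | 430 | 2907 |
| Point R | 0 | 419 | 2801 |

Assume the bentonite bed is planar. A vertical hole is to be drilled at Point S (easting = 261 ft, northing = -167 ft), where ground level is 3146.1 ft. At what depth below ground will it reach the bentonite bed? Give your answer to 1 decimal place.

158.4 ft

Let the plane be z = a·easting + b·northing + c.
Point Q−Point P: 743a + 342b = 0;  Point R−Point P: −152a + 331b = −106.
Solving gives a = 0.12168, b = −0.26436.
Then c = 2907 − a·152 − b·88 = 2911.77.
At (261, -167): z_contact = 31.76 + 44.15 + 2911.77 = 2987.68 ft.
Depth below ground = 3146.1 − 2987.68 = 158.4 ft.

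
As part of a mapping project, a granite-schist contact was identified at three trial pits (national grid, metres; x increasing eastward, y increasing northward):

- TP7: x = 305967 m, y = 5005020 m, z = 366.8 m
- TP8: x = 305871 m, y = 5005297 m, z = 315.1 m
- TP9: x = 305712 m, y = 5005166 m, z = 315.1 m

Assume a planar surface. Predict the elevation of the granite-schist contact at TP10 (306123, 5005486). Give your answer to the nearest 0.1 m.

Let the plane be z = a·x + b·y + c.
TP8−TP7: −96a + 277b = −51.7;  TP9−TP7: −255a + 146b = −51.7.
Solving gives a = 0.119618856, b = −0.145186245.
Then c = 366.8 − a·305967 − b·5005020 = 690427.44.
At (306123, 5005486): z = 36618.1 − 726727.7 + 690427.44 = 317.8 m.

317.8 m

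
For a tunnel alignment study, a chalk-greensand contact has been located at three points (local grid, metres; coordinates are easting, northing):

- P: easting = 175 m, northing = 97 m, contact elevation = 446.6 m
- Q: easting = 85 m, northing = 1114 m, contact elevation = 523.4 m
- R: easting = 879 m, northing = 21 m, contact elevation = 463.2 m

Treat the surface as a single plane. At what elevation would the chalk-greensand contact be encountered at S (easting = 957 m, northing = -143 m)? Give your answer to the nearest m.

Two edge vectors: P→Q = (-90, 1017, 76.8), P→R = (704, -76, 16.6).
Normal n = (P→Q) × (P→R) = (22719, 55561.2, -709128).
So ∂z/∂easting = −n_x/n_z = 0.03204 and ∂z/∂northing = −n_y/n_z = 0.07835.
Intercept c from P: 446.6 − 5.61 − 7.60 = 433.39.
At (957, -143): z = 30.7 − 11.2 + 433.39 = 452.8 m.

453 m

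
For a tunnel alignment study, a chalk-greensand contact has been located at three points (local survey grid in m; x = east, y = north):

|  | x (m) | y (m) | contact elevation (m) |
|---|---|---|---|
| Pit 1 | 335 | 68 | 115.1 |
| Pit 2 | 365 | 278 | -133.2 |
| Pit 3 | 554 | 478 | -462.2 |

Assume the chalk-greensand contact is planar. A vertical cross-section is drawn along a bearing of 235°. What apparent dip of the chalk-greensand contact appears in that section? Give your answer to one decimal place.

Let the plane be z = a·x + b·y + c.
Pit 2−Pit 1: 30a + 210b = −248.3;  Pit 3−Pit 1: 219a + 410b = −577.3.
Solving gives a = −0.57673, b = −1.09999.
Unit vector along 235° is (sin 235°, cos 235°) = (-0.8192, -0.5736).
Slope in that direction = a·(-0.8192) + b·(-0.5736) = 1.10336.
Apparent dip = arctan|1.10336| = 47.8° (true dip is 51.2°, so apparent ≤ true as expected).

47.8°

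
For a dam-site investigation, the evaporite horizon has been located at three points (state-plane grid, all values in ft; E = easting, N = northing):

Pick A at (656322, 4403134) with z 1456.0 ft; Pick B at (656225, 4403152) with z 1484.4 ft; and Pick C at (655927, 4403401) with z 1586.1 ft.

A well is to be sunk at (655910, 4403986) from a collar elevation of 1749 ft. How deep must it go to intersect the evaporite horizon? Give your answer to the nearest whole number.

Let the plane be z = a·E + b·N + c.
Pick B−Pick A: −97a + 18b = 28.4;  Pick C−Pick A: −395a + 267b = 130.1.
Solving gives a = −0.27893981, b = 0.07460216.
Then c = 1456 − a·656322 − b·4403134 = −143952.98.
At (655910, 4403986): z_contact = −182959.4 + 328546.9 − 143952.98 = 1634.5 ft.
Depth below ground = 1749 − 1634.5 = 115 ft.

115 ft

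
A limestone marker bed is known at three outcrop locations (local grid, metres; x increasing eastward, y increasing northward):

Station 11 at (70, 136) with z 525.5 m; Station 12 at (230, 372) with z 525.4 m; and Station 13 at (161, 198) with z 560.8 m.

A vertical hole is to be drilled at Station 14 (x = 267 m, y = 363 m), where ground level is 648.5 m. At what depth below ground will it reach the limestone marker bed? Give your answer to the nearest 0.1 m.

Let the plane be z = a·x + b·y + c.
Station 12−Station 11: 160a + 236b = −0.1;  Station 13−Station 11: 91a + 62b = 35.3.
Solving gives a = 0.72144, b = −0.48954.
Then c = 525.5 − a·70 − b·136 = 541.58.
At (267, 363): z_contact = 192.63 − 177.70 + 541.58 = 556.50 m.
Depth below ground = 648.5 − 556.50 = 92.0 m.

92.0 m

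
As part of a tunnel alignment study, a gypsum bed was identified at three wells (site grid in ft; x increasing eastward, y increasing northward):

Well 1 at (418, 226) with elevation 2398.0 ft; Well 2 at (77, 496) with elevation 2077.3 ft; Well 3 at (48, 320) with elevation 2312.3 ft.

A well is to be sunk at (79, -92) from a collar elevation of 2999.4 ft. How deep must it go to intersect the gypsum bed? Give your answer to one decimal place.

Let the plane be z = a·x + b·y + c.
Well 2−Well 1: −341a + 270b = −320.7;  Well 3−Well 1: −370a + 94b = −85.7.
Solving gives a = −0.10328, b = −1.31821.
Then c = 2398 − a·418 − b·226 = 2739.08.
At (79, -92): z_contact = −8.16 + 121.28 + 2739.08 = 2852.20 ft.
Depth below ground = 2999.4 − 2852.20 = 147.2 ft.

147.2 ft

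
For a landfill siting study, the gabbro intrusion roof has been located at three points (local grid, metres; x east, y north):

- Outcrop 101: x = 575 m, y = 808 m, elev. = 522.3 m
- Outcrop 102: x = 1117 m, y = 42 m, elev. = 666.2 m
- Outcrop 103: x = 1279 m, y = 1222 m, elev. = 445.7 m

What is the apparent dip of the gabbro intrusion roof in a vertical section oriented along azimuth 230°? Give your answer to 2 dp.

6.80°

Two edge vectors: Outcrop 101→Outcrop 102 = (542, -766, 143.9), Outcrop 101→Outcrop 103 = (704, 414, -76.6).
Normal n = (Outcrop 101→Outcrop 102) × (Outcrop 101→Outcrop 103) = (-899, 142822.8, 763652).
So ∂z/∂x = −n_x/n_z = 0.00118 and ∂z/∂y = −n_y/n_z = −0.18703.
Unit vector along 230° is (sin 230°, cos 230°) = (-0.7660, -0.6428).
Slope in that direction = a·(-0.7660) + b·(-0.6428) = 0.11932.
Apparent dip = arctan|0.11932| = 6.80° (true dip is 10.6°, so apparent ≤ true as expected).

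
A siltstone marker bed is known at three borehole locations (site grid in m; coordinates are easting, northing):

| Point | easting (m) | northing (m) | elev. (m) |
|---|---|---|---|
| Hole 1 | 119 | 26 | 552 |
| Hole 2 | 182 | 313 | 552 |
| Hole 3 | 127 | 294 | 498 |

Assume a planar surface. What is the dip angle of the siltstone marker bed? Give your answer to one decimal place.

Two edge vectors: Hole 1→Hole 2 = (63, 287, 0), Hole 1→Hole 3 = (8, 268, -54).
Normal n = (Hole 1→Hole 2) × (Hole 1→Hole 3) = (-15498, 3402, 14588).
So ∂z/∂easting = −n_x/n_z = 1.06238 and ∂z/∂northing = −n_y/n_z = −0.23321.
Gradient magnitude |∇z| = √(a² + b²) = √(1.12865 + 0.05438) = 1.08767.
True dip = arctan(1.08767) = 47.4°, dipping toward WNW (azimuth ≈ 282°).

47.4°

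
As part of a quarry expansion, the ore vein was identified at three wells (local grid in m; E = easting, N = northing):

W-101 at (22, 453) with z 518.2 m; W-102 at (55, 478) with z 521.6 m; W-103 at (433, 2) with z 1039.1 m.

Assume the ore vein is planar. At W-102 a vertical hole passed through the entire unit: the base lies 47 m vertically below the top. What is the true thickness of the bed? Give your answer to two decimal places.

Let the plane be z = a·E + b·N + c.
W-102−W-101: 33a + 25b = 3.4;  W-103−W-101: 411a − 451b = 520.9.
Solving gives a = 0.57858, b = −0.62772.
|∇z| = √(a²+b²) = 0.85369, so dip δ = arctan(0.85369) = 40.49°.
True thickness = vertical thickness × cos δ = 47 × cos 40.49° = 35.75 m.

35.75 m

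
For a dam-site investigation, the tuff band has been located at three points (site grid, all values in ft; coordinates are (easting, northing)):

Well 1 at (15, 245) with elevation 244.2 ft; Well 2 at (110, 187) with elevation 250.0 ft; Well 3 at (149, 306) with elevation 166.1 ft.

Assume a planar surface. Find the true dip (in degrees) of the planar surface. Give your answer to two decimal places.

Let the plane be z = a·E + b·N + c.
Well 2−Well 1: 95a − 58b = 5.8;  Well 3−Well 1: 134a + 61b = −78.1.
Solving gives a = −0.30781, b = −0.60416.
Gradient magnitude |∇z| = √(a² + b²) = √(0.09474 + 0.36501) = 0.67806.
True dip = arctan(0.67806) = 34.14°, dipping toward NNE (azimuth ≈ 027°).

34.14°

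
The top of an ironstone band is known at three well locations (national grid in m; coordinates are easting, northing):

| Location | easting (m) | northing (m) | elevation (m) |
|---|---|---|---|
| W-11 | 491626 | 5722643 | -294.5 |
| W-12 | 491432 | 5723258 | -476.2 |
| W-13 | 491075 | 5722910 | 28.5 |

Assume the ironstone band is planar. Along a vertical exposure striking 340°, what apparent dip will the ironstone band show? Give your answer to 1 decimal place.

Let the plane be z = a·easting + b·northing + c.
W-12−W-11: −194a + 615b = −181.7;  W-13−W-11: −551a + 267b = 323.
Solving gives a = −0.86098, b = −0.56704.
Unit vector along 340° is (sin 340°, cos 340°) = (-0.3420, 0.9397).
Slope in that direction = a·(-0.3420) + b·(0.9397) = −0.23837.
Apparent dip = arctan|0.23837| = 13.4° (true dip is 45.9°, so apparent ≤ true as expected).

13.4°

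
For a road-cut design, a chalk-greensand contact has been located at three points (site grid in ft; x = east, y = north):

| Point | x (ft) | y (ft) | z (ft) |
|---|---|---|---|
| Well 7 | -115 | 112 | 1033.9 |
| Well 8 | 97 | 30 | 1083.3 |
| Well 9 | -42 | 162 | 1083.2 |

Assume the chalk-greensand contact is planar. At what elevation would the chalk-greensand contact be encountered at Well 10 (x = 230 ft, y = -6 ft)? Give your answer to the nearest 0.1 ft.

Let the plane be z = a·x + b·y + c.
Well 8−Well 7: 212a − 82b = 49.4;  Well 9−Well 7: 73a + 50b = 49.3.
Solving gives a = 0.39266, b = 0.41272.
Then c = 1033.9 − a·-115 − b·112 = 1032.83.
At (230, -6): z = 90.3 − 2.5 + 1032.83 = 1120.7 ft.

1120.7 ft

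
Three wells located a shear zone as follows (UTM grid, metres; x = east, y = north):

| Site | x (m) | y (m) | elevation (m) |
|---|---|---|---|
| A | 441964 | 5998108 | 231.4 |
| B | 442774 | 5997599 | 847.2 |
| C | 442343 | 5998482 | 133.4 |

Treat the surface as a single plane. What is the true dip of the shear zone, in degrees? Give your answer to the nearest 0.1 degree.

Let the plane be z = a·x + b·y + c.
B−A: 810a − 509b = 615.8;  C−A: 379a + 374b = −98.
Solving gives a = 0.36387, b = −0.63077.
Gradient magnitude |∇z| = √(a² + b²) = √(0.13240 + 0.39787) = 0.72820.
True dip = arctan(0.72820) = 36.1°, dipping toward NNW (azimuth ≈ 330°).

36.1°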